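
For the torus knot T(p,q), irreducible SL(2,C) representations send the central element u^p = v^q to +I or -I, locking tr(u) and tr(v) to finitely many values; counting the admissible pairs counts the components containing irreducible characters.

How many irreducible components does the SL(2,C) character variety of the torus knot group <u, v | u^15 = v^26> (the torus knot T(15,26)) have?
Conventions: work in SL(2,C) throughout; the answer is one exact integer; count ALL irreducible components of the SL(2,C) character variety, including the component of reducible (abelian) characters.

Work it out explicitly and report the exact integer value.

Gamma = < u, v | u^15 = v^26 > (torus knot T(15,26)); the central element u^15 = v^26 acts as +I or -I in any irreducible SL(2,C) representation.
This locks tr(u) to 2*cos(pi*alpha/15), alpha in 1..14, and tr(v) to 2*cos(pi*beta/26), beta in 1..25, on each component of irreducible characters.
The two central values (-1)^alpha I and (-1)^beta I must be the same matrix, so alpha and beta share a parity.
count pairs: odd alpha (7 choices) x odd beta (13), plus even alpha (7) x even beta (12): 7*13 + 7*12 = 175.
Total: 175 irreducible-character components + 1 reducible (abelian) component = 176.

176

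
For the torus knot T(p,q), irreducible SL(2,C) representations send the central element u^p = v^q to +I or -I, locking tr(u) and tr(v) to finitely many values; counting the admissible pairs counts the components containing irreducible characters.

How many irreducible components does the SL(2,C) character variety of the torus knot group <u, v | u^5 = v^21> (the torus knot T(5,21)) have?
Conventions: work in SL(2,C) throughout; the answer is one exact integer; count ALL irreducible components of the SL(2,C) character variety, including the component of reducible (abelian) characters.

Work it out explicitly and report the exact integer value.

Gamma = < u, v | u^5 = v^21 > (torus knot T(5,21)); the central element u^5 = v^21 acts as +I or -I in any irreducible SL(2,C) representation.
On an irreducible component, tr(u) is locked at 2*cos(pi*alpha/5) for some alpha in 1..4, and tr(v) at 2*cos(pi*beta/21) for some beta in 1..20.
Consistency of u^5 = (-1)^alpha I with v^21 = (-1)^beta I forces alpha = beta (mod 2).
Enumerate parity-matched pairs: 2*10 odd-odd plus 2*10 even-even gives 40.
components with irreducible characters: 40; plus the single component of reducible (abelian) characters: total 41.

41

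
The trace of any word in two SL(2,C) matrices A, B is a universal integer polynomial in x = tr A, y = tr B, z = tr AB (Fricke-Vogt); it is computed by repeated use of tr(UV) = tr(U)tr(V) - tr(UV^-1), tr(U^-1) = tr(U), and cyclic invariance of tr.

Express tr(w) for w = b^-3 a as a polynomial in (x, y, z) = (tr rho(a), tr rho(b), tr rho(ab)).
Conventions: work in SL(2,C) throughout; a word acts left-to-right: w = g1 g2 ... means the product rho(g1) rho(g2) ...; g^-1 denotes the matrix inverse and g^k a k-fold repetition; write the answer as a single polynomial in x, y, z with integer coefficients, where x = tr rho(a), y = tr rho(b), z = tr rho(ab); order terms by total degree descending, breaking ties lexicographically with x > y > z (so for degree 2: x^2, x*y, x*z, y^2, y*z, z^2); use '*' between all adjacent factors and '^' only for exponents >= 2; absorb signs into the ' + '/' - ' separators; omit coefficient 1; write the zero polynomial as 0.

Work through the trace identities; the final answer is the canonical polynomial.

x*y^3 - y^2*z - 2*x*y + z

tr(b^-1 a) = tr(a) tr(b) - tr(a b)   [inverse elimination on b] = x*y - z
next, tr(b^-1 a b^-1) = tr(b^-1 a) tr(b) - tr(b^-1 a b)   [inverse elimination on b] = x*y^2 - y*z - x
tr(b^-3 a) = tr(b^-1 a b^-1) tr(b) - tr(b^-1 a)   [inverse elimination on b] = x*y^3 - y^2*z - 2*x*y + z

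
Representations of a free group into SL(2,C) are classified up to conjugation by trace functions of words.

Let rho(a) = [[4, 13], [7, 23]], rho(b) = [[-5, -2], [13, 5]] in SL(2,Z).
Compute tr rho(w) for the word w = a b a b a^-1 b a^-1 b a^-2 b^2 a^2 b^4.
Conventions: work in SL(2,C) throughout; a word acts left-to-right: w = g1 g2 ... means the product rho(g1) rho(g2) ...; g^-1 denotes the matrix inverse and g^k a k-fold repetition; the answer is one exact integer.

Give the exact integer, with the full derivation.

-3951562502

rho(a) = [[4, 13], [7, 23]]
... * rho(b) = [[-5, -2], [13, 5]]  ->  [[149, 57], [264, 101]]
... * rho(a) = [[4, 13], [7, 23]]  ->  [[995, 3248], [1763, 5755]]
... * rho(b) = [[-5, -2], [13, 5]]  ->  [[37249, 14250], [66000, 25249]]
... * rho(a^-1) = [[23, -13], [-7, 4]]  ->  [[756977, -427237], [1341257, -757004]]
... * rho(b) = [[-5, -2], [13, 5]]  ->  [[-9338966, -3650139], [-16547337, -6467534]]
... * rho(a^-1) = [[23, -13], [-7, 4]]  ->  [[-189245245, 106806002], [-335316013, 189245245]]
... * rho(b) = [[-5, -2], [13, 5]]  ->  [[2334704251, 912520500], [4136768250, 1616858251]]
... * rho(a^-1) = [[23, -13], [-7, 4]]  ->  [[47310554273, -26701073263], [83827661993, -47310554246]]
... * rho(a^-1) = [[23, -13], [-7, 4]]  ->  [[1275050261120, -721841498601], [2259210105561, -1279001822893]]
... * rho(b) = [[-5, -2], [13, 5]]  ->  [[-15759190787413, -6159308015245], [-27923074225414, -10913429325587]]
... * rho(b) = [[-5, -2], [13, 5]]  ->  [[-1275050261120, 721841498601], [-2259210105561, 1279001822893]]
... * rho(a) = [[4, 13], [7, 23]]  ->  [[-47310554273, 26701073263], [-83827661993, 47310554246]]
... * rho(a) = [[4, 13], [7, 23]]  ->  [[-2334704251, -912520500], [-4136768250, -1616858251]]
... * rho(b) = [[-5, -2], [13, 5]]  ->  [[-189245245, 106806002], [-335316013, 189245245]]
... * rho(b) = [[-5, -2], [13, 5]]  ->  [[2334704251, 912520500], [4136768250, 1616858251]]
... * rho(b) = [[-5, -2], [13, 5]]  ->  [[189245245, -106806002], [335316013, -189245245]]
... * rho(b) = [[-5, -2], [13, 5]]  ->  [[-2334704251, -912520500], [-4136768250, -1616858251]]
tr = -2334704251 + -1616858251 = -3951562502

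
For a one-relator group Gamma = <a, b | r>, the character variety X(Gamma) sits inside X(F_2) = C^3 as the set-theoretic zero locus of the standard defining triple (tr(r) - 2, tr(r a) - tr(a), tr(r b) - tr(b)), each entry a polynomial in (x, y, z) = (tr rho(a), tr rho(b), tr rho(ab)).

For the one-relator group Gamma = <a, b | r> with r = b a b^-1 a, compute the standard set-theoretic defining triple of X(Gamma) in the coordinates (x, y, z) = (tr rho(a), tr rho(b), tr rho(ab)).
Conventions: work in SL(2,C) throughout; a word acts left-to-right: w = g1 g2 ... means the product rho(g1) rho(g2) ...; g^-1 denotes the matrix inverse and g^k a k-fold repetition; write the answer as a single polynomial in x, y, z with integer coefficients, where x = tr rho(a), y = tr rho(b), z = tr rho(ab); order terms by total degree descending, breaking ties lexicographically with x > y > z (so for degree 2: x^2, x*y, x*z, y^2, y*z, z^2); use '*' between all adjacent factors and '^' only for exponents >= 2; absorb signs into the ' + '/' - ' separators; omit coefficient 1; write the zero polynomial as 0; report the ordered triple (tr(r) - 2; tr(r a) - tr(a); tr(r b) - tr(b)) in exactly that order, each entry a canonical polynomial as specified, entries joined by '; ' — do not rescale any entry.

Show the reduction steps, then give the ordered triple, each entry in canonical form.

trace(a b a) = trace(a) trace(b a) - trace(b)   [square of a] = x*z - y
trace(a b a b) = trace(a b) trace(a b) - trace(1)   [split at a repeated a] = z^2 - 2
trace(b a b^-1 a) = trace(a b a) trace(b) - trace(a b a b)   [inverse elimination on b] = x*y*z - y^2 - z^2 + 2
trace(a^2 b a) = trace(a) trace(a b a) - trace(a b)  (reduce the a square) = x^2*z - x*y - z
trace(b a b) = trace(b) trace(a b) - trace(a)  (reduce the b square) = y*z - x
trace(a^2 b a b) = trace(a) trace(b a b a) - trace(b a b)  (reduce the a square) = x*z^2 - y*z - x
trace(b a b^-1 a^2) = trace(a^2 b a) trace(b) - trace(a^2 b a b)  (eliminate b^-1) = x^2*y*z - x*y^2 - x*z^2 + x
trace(b^2) = trace(b) trace(b) - trace(1) = y^2 - 2
trace(a b^2 a) = trace(a) trace(b^2 a) - trace(b^2) = x*y*z - x^2 - y^2 + 2
trace(a b^2 a b) = trace(b) trace(a b a b) - trace(a b a) = y*z^2 - x*z - y
trace(b a b^-1 a b) = trace(a b^2 a) trace(b) - trace(a b^2 a b) = x*y^2*z - x^2*y - y^3 - y*z^2 + x*z + 3*y
assemble the triple (trace(r) - 2; trace(r a) - x; trace(r b) - y)

x*y*z - y^2 - z^2; x^2*y*z - x*y^2 - x*z^2; x*y^2*z - x^2*y - y^3 - y*z^2 + x*z + 2*y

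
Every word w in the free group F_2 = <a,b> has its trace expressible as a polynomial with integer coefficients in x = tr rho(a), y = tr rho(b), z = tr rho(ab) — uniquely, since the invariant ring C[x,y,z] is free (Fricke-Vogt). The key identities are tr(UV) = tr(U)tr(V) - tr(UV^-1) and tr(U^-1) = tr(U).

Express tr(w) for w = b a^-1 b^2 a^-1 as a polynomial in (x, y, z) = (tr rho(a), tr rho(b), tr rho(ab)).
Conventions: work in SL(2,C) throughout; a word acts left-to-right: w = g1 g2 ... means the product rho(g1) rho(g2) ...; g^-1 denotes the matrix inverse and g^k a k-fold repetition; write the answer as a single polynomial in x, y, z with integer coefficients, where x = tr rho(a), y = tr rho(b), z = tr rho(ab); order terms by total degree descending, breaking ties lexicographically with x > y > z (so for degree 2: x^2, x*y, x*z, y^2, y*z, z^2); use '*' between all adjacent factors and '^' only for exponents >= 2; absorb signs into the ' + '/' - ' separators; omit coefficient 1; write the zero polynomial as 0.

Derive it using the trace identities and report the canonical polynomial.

tr(b^2) = tr(b) tr(b) - tr(1) = y^2 - 2
tr(b^3) = tr(b) tr(b^2) - tr(b) = y^3 - 3*y
tr(b a b) = tr(b) tr(a b) - tr(a) = y*z - x
tr(b^3 a) = tr(b) tr(b a b) - tr(b a) = y^2*z - x*y - z
tr(b a^-1 b^2) = tr(b^3) tr(a) - tr(b^3 a) = x*y^3 - y^2*z - 2*x*y + z
tr(a b a b) = tr(a b) tr(a b) - tr(1)   [split at repeated a] = z^2 - 2
tr(a b a) = tr(a) tr(b a) - tr(b) = x*z - y
tr(b^2 a b a) = tr(b) tr(a b a b) - tr(a b a) = y*z^2 - x*z - y
tr(b a^-1 b^2 a) = tr(b^2 a b) tr(a) - tr(b^2 a b a) = x*y^2*z - x^2*y - y*z^2 + y
tr(b a^-1 b^2 a^-1) = tr(b a^-1 b^2) tr(a) - tr(b a^-1 b^2 a) = x^2*y^3 - 2*x*y^2*z - x^2*y + y*z^2 + x*z - y

x^2*y^3 - 2*x*y^2*z - x^2*y + y*z^2 + x*z - y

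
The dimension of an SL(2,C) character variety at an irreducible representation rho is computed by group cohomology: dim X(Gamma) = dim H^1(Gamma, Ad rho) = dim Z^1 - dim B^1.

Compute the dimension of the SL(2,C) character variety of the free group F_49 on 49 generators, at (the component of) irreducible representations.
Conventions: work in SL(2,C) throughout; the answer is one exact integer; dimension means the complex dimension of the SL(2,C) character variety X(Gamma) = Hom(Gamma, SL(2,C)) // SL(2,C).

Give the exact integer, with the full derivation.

Gamma = F_49 has 49 generators and no relators.
So Z^1 = (sl_2)^49 in full: dim Z^1 = 147.
Irreducibility makes the coboundary map sl_2 -> Z^1 injective (trivial centralizer), so dim B^1 = 3.
dim H^1 = 147 - 3 = 144, which is dim X.

144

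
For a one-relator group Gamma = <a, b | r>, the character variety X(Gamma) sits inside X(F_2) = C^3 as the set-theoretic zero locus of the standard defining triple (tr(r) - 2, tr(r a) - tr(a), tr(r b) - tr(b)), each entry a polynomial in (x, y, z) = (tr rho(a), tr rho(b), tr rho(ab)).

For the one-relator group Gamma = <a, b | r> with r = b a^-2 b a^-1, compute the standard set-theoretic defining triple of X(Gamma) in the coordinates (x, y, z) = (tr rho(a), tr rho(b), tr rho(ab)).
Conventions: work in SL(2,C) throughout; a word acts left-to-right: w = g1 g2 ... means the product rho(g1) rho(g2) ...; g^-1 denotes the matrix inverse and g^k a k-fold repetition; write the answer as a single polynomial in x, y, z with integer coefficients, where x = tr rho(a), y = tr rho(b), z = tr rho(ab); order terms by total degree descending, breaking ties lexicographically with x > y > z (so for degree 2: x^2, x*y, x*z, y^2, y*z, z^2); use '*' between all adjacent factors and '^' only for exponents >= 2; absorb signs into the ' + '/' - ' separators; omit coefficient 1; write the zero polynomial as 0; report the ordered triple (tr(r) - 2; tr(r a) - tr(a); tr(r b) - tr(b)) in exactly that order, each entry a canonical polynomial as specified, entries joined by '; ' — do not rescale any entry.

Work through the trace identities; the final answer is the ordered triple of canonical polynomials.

use: trace(b^2) = trace(b) trace(b) - trace(1) = y^2 - 2
apply: trace(b^2 a) = trace(b) trace(a b) - trace(a) = y*z - x
trace(b a^-1 b) = trace(b^2) trace(a) - trace(b^2 a) = x*y^2 - y*z - x
trace(b a b a) = trace(a b) trace(a b) - trace(1) = z^2 - 2
apply: trace(b a^-1 b a) = trace(b a b) trace(a) - trace(b a b a) = x*y*z - x^2 - z^2 + 2
apply: trace(a^-1 b a^-1 b) = trace(b a^-1 b) trace(a) - trace(b a^-1 b a) = x^2*y^2 - 2*x*y*z + z^2 - 2
apply: trace(b a^-2 b a^-1) = trace(a^-1 b a^-1 b) trace(a) - trace(a^-1 b a^-1 b a) = x^3*y^2 - 2*x^2*y*z - x*y^2 + x*z^2 + y*z - x
trace(b a^-2 b) = trace(a^-1 b^2) trace(a) - trace(a^-1 b^2 a)  (eliminate a^-1) = x^2*y^2 - x*y*z - x^2 - y^2 + 2
trace(b^3) = trace(b) trace(b^2) - trace(b)  (reduce the b square) = y^3 - 3*y
use: trace(b^3 a) = trace(b) trace(a b^2) - trace(a b)  (reduce the b square) = y^2*z - x*y - z
trace(b^2 a^-1 b) = trace(b^3) trace(a) - trace(b^3 a)  (eliminate a^-1) = x*y^3 - y^2*z - 2*x*y + z
trace(a b a) = trace(a) trace(b a) - trace(b)  (reduce the a square) = x*z - y
trace(b a b^2 a) = trace(b) trace(a b a b) - trace(a b a)  (reduce the b square) = y*z^2 - x*z - y
apply: trace(b^2 a^-1 b a) = trace(b a b^2) trace(a) - trace(b a b^2 a)  (eliminate a^-1) = x*y^2*z - x^2*y - y*z^2 + y
trace(a^-1 b a^-1 b^2) = trace(b^2 a^-1 b) trace(a) - trace(b^2 a^-1 b a)  (eliminate a^-1) = x^2*y^3 - 2*x*y^2*z - x^2*y + y*z^2 + x*z - y
use: trace(b a^-2 b a^-1 b) = trace(a^-1 b a^-1 b^2) trace(a) - trace(a^-1 b a^-1 b^2 a)  (eliminate a^-1) = x^3*y^3 - 2*x^2*y^2*z - x^3*y - x*y^3 + x*y*z^2 + x^2*z + y^2*z + x*y - z
assemble the triple (trace(r) - 2; trace(r a) - x; trace(r b) - y)

x^3*y^2 - 2*x^2*y*z - x*y^2 + x*z^2 + y*z - x - 2; x^2*y^2 - x*y*z - x^2 - y^2 - x + 2; x^3*y^3 - 2*x^2*y^2*z - x^3*y - x*y^3 + x*y*z^2 + x^2*z + y^2*z + x*y - y - z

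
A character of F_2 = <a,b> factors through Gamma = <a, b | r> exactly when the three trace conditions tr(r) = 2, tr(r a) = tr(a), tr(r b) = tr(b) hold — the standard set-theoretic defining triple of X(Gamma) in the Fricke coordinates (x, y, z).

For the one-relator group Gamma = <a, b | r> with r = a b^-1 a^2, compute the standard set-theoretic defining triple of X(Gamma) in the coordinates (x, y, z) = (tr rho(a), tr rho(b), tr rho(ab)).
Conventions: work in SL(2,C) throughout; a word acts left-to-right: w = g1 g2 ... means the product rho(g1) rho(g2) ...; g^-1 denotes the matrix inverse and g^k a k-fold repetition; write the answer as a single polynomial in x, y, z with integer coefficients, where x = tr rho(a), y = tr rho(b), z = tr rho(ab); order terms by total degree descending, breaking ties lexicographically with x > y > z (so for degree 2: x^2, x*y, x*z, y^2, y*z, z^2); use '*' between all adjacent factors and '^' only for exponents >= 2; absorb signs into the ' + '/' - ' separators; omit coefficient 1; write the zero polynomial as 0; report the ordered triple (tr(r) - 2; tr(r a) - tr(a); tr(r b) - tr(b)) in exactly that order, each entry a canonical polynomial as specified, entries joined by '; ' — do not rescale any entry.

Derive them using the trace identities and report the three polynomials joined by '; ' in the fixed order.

use: tr(a^2) = tr(a)*tr(a) - tr(1)   [square of a] = x^2 - 2
tr(a^3) = tr(a)*tr(a^2) - tr(a)   [square of a] = x^3 - 3*x
apply: tr(a b a) = tr(a)*tr(b a) - tr(b)   [square of a] = x*z - y
tr(a^3 b) = tr(a)*tr(a b a) - tr(a b)   [square of a] = x^2*z - x*y - z
use: tr(a b^-1 a^2) = tr(a^3)*tr(b) - tr(a^3 b)   [inverse elimination on b] = x^3*y - x^2*z - 2*x*y + z
apply: tr(a^4) = tr(a)*tr(a^3) - tr(a^2)  (reduce the a square) = x^4 - 4*x^2 + 2
tr(a^4 b) = tr(a)*tr(a^2 b a) - tr(a^2 b)  (reduce the a square) = x^3*z - x^2*y - 2*x*z + y
use: tr(a b^-1 a^3) = tr(a^4)*tr(b) - tr(a^4 b)  (eliminate b^-1) = x^4*y - x^3*z - 3*x^2*y + 2*x*z + y
tr(b a b a) = tr(b a)*tr(b a) - tr(1)   [split at repeated b] = z^2 - 2
tr(b a b) = tr(b)*tr(a b) - tr(a) = y*z - x
apply: tr(a^2 b a b) = tr(a)*tr(b a b a) - tr(b a b) = x*z^2 - y*z - x
tr(a b^-1 a^2 b) = tr(a^2 b a)*tr(b) - tr(a^2 b a b) = x^2*y*z - x*y^2 - x*z^2 + x
assemble the triple (tr(r) - 2; tr(r a) - x; tr(r b) - y)

x^3*y - x^2*z - 2*x*y + z - 2; x^4*y - x^3*z - 3*x^2*y + 2*x*z - x + y; x^2*y*z - x*y^2 - x*z^2 + x - y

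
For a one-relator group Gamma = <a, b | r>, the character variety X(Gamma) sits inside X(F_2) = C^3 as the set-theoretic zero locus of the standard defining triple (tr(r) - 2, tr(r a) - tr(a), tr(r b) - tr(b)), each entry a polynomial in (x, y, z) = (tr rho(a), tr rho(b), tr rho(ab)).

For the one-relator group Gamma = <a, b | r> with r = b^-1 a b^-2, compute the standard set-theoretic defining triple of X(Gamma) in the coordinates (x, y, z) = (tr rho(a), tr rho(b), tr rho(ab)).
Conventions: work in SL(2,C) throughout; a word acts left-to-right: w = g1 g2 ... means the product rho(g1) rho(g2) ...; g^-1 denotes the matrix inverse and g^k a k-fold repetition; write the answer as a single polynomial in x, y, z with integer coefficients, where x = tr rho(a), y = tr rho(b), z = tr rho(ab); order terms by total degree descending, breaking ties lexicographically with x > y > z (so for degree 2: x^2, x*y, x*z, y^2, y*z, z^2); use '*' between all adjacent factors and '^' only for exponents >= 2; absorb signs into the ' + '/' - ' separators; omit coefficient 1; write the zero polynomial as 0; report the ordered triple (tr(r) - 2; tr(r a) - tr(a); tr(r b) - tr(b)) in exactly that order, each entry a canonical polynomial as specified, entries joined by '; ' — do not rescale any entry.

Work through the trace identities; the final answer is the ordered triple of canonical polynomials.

x*y^3 - y^2*z - 2*x*y + z - 2; x^2*y^3 - 2*x*y^2*z - x^2*y + y*z^2 + x*z - x - y; x*y^2 - y*z - x - y

use: trace(a b^-1) = trace(a) trace(b) - trace(a b) = x*y - z
use: trace(a b^-2) = trace(a b^-1) trace(b) - trace(a) = x*y^2 - y*z - x
use: trace(b^-1 a b^-2) = trace(a b^-2) trace(b) - trace(a b^-1) = x*y^3 - y^2*z - 2*x*y + z
trace(a^2) = trace(a) trace(a) - trace(1)  (reduce the a square) = x^2 - 2
use: trace(a^2 b) = trace(a) trace(b a) - trace(b)  (reduce the a square) = x*z - y
trace(b^-1 a^2) = trace(a^2) trace(b) - trace(a^2 b)  (eliminate b^-1) = x^2*y - x*z - y
apply: trace(a b^-2 a) = trace(b^-1 a^2) trace(b) - trace(b^-1 a^2 b)  (eliminate b^-1) = x^2*y^2 - x*y*z - x^2 - y^2 + 2
trace(a b a b) = trace(a b) trace(a b) - trace(1)  (split on a) = z^2 - 2
trace(b^-1 a b a) = trace(a b a) trace(b) - trace(a b a b)  (eliminate b^-1) = x*y*z - y^2 - z^2 + 2
use: trace(a b^-2 a b) = trace(b^-1 a b a) trace(b) - trace(b^-1 a b a b)  (eliminate b^-1) = x*y^2*z - y^3 - y*z^2 - x*z + 3*y
trace(b^-1 a b^-2 a) = trace(a b^-2 a) trace(b) - trace(a b^-2 a b)  (eliminate b^-1) = x^2*y^3 - 2*x*y^2*z - x^2*y + y*z^2 + x*z - y
assemble the triple (trace(r) - 2; trace(r a) - x; trace(r b) - y)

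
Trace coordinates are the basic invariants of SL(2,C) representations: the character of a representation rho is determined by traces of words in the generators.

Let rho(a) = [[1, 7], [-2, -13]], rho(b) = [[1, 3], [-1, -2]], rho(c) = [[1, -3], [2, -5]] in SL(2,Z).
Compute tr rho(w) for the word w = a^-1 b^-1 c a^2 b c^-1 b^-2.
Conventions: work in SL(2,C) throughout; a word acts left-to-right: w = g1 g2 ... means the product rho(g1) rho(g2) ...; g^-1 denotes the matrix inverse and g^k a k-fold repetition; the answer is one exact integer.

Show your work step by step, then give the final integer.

rho(a^-1) = [[-13, -7], [2, 1]]
... * rho(b^-1) = [[-2, -3], [1, 1]]  ->  [[19, 32], [-3, -5]]
... * rho(c) = [[1, -3], [2, -5]]  ->  [[83, -217], [-13, 34]]
... * rho(a) = [[1, 7], [-2, -13]]  ->  [[517, 3402], [-81, -533]]
... * rho(a) = [[1, 7], [-2, -13]]  ->  [[-6287, -40607], [985, 6362]]
... * rho(b) = [[1, 3], [-1, -2]]  ->  [[34320, 62353], [-5377, -9769]]
... * rho(c^-1) = [[-5, 3], [-2, 1]]  ->  [[-296306, 165313], [46423, -25900]]
... * rho(b^-1) = [[-2, -3], [1, 1]]  ->  [[757925, 1054231], [-118746, -165169]]
... * rho(b^-1) = [[-2, -3], [1, 1]]  ->  [[-461619, -1219544], [72323, 191069]]
tr = -461619 + 191069 = -270550

-270550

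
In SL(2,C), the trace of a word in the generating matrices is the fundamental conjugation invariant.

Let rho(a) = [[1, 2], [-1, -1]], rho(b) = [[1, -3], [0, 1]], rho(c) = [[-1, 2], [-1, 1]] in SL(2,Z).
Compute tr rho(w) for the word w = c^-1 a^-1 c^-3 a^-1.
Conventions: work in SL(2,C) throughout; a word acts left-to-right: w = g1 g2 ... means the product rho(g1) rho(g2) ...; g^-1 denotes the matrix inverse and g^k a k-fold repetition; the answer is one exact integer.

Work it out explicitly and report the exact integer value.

rho(c^-1) = [[1, -2], [1, -1]]
... * rho(a^-1) = [[-1, -2], [1, 1]]  ->  [[-3, -4], [-2, -3]]
... * rho(c^-1) = [[1, -2], [1, -1]]  ->  [[-7, 10], [-5, 7]]
... * rho(c^-1) = [[1, -2], [1, -1]]  ->  [[3, 4], [2, 3]]
... * rho(c^-1) = [[1, -2], [1, -1]]  ->  [[7, -10], [5, -7]]
... * rho(a^-1) = [[-1, -2], [1, 1]]  ->  [[-17, -24], [-12, -17]]
tr = -17 + -17 = -34

-34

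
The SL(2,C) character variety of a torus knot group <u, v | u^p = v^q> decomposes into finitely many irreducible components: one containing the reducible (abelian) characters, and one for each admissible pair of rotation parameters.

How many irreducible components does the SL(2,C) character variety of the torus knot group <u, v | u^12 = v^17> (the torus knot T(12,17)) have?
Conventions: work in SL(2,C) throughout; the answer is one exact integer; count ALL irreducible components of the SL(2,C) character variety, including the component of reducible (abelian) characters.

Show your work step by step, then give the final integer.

For T(12,17): irreducibility forces the central element u^12 = v^17 to one of +I, -I.
This locks tr(u) to 2*cos(pi*alpha/12), alpha in 1..11, and tr(v) to 2*cos(pi*beta/17), beta in 1..16, on each component of irreducible characters.
The two central values (-1)^alpha I and (-1)^beta I must be the same matrix, so alpha and beta share a parity.
Counting: 6 odd alphas x 8 odd betas + 5 even alphas x 8 even betas = 48 + 40 = 88.
Total: 88 irreducible-character components + 1 reducible (abelian) component = 89.

89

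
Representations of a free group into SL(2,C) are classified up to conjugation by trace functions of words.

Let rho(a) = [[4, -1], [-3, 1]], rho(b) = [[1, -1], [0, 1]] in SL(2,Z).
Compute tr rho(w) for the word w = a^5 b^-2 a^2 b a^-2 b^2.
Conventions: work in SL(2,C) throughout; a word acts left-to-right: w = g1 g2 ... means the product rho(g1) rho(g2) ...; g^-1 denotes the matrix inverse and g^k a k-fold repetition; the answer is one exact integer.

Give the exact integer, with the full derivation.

351308

rho(a) = [[4, -1], [-3, 1]]
... * rho(a) = [[4, -1], [-3, 1]]  ->  [[19, -5], [-15, 4]]
... * rho(a) = [[4, -1], [-3, 1]]  ->  [[91, -24], [-72, 19]]
... * rho(a) = [[4, -1], [-3, 1]]  ->  [[436, -115], [-345, 91]]
... * rho(a) = [[4, -1], [-3, 1]]  ->  [[2089, -551], [-1653, 436]]
... * rho(b^-1) = [[1, 1], [0, 1]]  ->  [[2089, 1538], [-1653, -1217]]
... * rho(b^-1) = [[1, 1], [0, 1]]  ->  [[2089, 3627], [-1653, -2870]]
... * rho(a) = [[4, -1], [-3, 1]]  ->  [[-2525, 1538], [1998, -1217]]
... * rho(a) = [[4, -1], [-3, 1]]  ->  [[-14714, 4063], [11643, -3215]]
... * rho(b) = [[1, -1], [0, 1]]  ->  [[-14714, 18777], [11643, -14858]]
... * rho(a^-1) = [[1, 1], [3, 4]]  ->  [[41617, 60394], [-32931, -47789]]
... * rho(a^-1) = [[1, 1], [3, 4]]  ->  [[222799, 283193], [-176298, -224087]]
... * rho(b) = [[1, -1], [0, 1]]  ->  [[222799, 60394], [-176298, -47789]]
... * rho(b) = [[1, -1], [0, 1]]  ->  [[222799, -162405], [-176298, 128509]]
tr = 222799 + 128509 = 351308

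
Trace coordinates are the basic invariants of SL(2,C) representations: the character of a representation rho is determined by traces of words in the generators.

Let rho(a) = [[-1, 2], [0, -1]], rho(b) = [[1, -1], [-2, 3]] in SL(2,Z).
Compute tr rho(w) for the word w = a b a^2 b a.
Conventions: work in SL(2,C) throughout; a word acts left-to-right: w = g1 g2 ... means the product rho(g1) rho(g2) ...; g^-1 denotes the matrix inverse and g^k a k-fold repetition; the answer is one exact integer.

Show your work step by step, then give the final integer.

rho(a) = [[-1, 2], [0, -1]]
... * rho(b) = [[1, -1], [-2, 3]]  ->  [[-5, 7], [2, -3]]
... * rho(a) = [[-1, 2], [0, -1]]  ->  [[5, -17], [-2, 7]]
... * rho(a) = [[-1, 2], [0, -1]]  ->  [[-5, 27], [2, -11]]
... * rho(b) = [[1, -1], [-2, 3]]  ->  [[-59, 86], [24, -35]]
... * rho(a) = [[-1, 2], [0, -1]]  ->  [[59, -204], [-24, 83]]
tr = 59 + 83 = 142

142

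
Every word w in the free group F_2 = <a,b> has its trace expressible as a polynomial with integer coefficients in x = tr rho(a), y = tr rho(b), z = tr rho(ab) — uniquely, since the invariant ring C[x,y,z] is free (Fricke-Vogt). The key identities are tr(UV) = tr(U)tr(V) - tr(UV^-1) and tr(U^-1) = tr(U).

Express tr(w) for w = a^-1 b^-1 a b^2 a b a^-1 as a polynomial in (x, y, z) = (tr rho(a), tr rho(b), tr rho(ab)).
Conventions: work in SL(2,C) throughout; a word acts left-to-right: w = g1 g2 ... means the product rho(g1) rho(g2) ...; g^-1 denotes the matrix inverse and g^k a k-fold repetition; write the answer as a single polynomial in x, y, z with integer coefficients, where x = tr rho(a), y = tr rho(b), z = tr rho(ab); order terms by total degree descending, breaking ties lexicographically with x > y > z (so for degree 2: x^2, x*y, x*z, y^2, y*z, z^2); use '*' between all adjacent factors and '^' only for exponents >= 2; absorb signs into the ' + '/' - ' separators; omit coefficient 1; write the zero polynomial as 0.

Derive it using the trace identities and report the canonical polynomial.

-x^2*y^2*z^2 + 2*x^3*y*z + x*y^3*z + x*y*z^3 - x^4 - x^2*y^2 - x^2*z^2 - 4*x*y*z + 4*x^2 + y^2 - 2

so tr(a^2 b) = tr(a) * tr(b a) - tr(b)  (reduce the a square) = x*z - y
tr(a^2) = tr(a) * tr(a) - tr(1)  (reduce the a square) = x^2 - 2
reduce: tr(a b^2 a) = tr(b) * tr(a^2 b) - tr(a^2)  (reduce the b square) = x*y*z - x^2 - y^2 + 2
tr(b a b a) = tr(b a) * tr(b a) - tr(1)  (split on b) = z^2 - 2
tr(b a b) = tr(b) * tr(a b) - tr(a)  (reduce the b square) = y*z - x
so tr(a b a^2 b) = tr(a) * tr(b a b a) - tr(b a b)  (reduce the a square) = x*z^2 - y*z - x
tr(a b a^2) = tr(a) * tr(b a^2) - tr(b a)  (reduce the a square) = x^2*z - x*y - z
tr(a b^2 a b a) = tr(b) * tr(a b a^2 b) - tr(a b a^2)  (reduce the b square) = x*y*z^2 - x^2*z - y^2*z + z
so tr(a b a b a b) = tr(b a b a) * tr(b a) - tr(a b)  (split on b) = z^3 - 3*z
tr(a b^2 a b a b) = tr(b) * tr(a b a b a b) - tr(a b a b a)  (reduce the b square) = y*z^3 - x*z^2 - 2*y*z + x
so tr(b^-1 a b^2 a b a) = tr(a b^2 a b a) * tr(b) - tr(a b^2 a b a b)  (eliminate b^-1) = x*y^2*z^2 - x^2*y*z - y^3*z - y*z^3 + x*z^2 + 3*y*z - x
tr(b^-1 a b^2 a b a^-1) = tr(b^-1 a b^2 a b) * tr(a) - tr(b^-1 a b^2 a b a)  (eliminate a^-1) = -x*y^2*z^2 + 2*x^2*y*z + y^3*z + y*z^3 - x^3 - x*y^2 - x*z^2 - 3*y*z + 3*x
tr(a^-1 b^-1 a b^2 a b a^-1) = tr(b^-1 a b^2 a b a^-1) * tr(a) - tr(b^-1 a b^2 a b)  (eliminate a^-1) = -x^2*y^2*z^2 + 2*x^3*y*z + x*y^3*z + x*y*z^3 - x^4 - x^2*y^2 - x^2*z^2 - 4*x*y*z + 4*x^2 + y^2 - 2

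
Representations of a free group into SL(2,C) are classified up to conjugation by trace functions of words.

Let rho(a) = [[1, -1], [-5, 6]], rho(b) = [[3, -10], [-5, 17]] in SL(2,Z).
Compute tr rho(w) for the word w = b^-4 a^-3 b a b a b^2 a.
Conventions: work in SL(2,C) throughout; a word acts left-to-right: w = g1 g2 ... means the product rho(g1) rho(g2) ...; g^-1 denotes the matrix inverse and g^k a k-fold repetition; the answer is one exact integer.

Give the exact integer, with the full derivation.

rho(b^-1) = [[17, 10], [5, 3]]
... * rho(b^-1) = [[17, 10], [5, 3]]  ->  [[339, 200], [100, 59]]
... * rho(b^-1) = [[17, 10], [5, 3]]  ->  [[6763, 3990], [1995, 1177]]
... * rho(b^-1) = [[17, 10], [5, 3]]  ->  [[134921, 79600], [39800, 23481]]
... * rho(a^-1) = [[6, 1], [5, 1]]  ->  [[1207526, 214521], [356205, 63281]]
... * rho(a^-1) = [[6, 1], [5, 1]]  ->  [[8317761, 1422047], [2453635, 419486]]
... * rho(a^-1) = [[6, 1], [5, 1]]  ->  [[57016801, 9739808], [16819240, 2873121]]
... * rho(b) = [[3, -10], [-5, 17]]  ->  [[122351363, -404591274], [36092115, -119349343]]
... * rho(a) = [[1, -1], [-5, 6]]  ->  [[2145307733, -2549899007], [632838830, -752188173]]
... * rho(b) = [[3, -10], [-5, 17]]  ->  [[19185418234, -64801360449], [5659457355, -19115587241]]
... * rho(a) = [[1, -1], [-5, 6]]  ->  [[343192220479, -407993580928], [101237393560, -120352980801]]
... * rho(b) = [[3, -10], [-5, 17]]  ->  [[3069544566077, -10367813080566], [905477084685, -3058374609217]]
... * rho(b) = [[3, -10], [-5, 17]]  ->  [[61047699101061, -206948268030392], [18008304300140, -61047139203539]]
... * rho(a) = [[1, -1], [-5, 6]]  ->  [[1095789039253021, -1302737307283413], [323244000317835, -384291139521374]]
tr = 1095789039253021 + -384291139521374 = 711497899731647

711497899731647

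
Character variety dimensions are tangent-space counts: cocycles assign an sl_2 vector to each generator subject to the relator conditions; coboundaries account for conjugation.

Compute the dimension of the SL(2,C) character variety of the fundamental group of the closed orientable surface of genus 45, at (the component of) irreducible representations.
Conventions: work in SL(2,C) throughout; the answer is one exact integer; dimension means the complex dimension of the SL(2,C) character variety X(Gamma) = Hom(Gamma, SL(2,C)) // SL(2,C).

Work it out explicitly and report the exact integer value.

264

The genus-45 surface group: 2g = 90 generators, one relator prod [a_i, b_i].
Unconstrained cocycle data is one sl_2 vector per generator (270 dimensions), cut by the relator condition d_2(z) = 0.
d_2 is surjective at irreducible rho (its cokernel H^2 is dual to H^0 = 0), so dim Z^1 = 270 - 3 = 267.
dim B^1 = 3 (coboundaries, injective at irreducible rho).
dim H^1 = 267 - 3 = 264 = dim X.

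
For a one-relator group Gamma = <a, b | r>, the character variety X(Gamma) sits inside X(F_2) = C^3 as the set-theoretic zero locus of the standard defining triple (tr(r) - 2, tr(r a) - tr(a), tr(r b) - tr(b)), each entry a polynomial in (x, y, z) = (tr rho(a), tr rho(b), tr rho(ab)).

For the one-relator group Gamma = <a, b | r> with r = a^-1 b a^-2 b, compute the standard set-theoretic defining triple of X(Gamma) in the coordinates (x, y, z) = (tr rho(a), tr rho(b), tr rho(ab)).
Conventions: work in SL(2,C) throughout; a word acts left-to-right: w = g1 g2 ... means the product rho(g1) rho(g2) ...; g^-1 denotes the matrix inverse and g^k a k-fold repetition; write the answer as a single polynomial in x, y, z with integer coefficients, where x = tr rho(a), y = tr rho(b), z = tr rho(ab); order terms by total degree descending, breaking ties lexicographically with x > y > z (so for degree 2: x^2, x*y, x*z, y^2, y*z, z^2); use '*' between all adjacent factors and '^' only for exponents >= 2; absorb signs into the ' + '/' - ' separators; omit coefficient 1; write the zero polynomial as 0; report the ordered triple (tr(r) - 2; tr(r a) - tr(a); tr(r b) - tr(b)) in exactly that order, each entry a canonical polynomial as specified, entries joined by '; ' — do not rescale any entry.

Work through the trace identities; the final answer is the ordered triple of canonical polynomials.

x^3*y^2 - 2*x^2*y*z - x*y^2 + x*z^2 + y*z - x - 2; x^2*y^2 - x*y*z - x^2 - y^2 - x + 2; x^3*y^3 - 2*x^2*y^2*z - x^3*y - x*y^3 + x*y*z^2 + x^2*z + y^2*z + x*y - y - z

so trace(b^2) = trace(b)*trace(b) - trace(1) = y^2 - 2
trace(b^2 a) = trace(b)*trace(a b) - trace(a) = y*z - x
trace(b a^-1 b) = trace(b^2)*trace(a) - trace(b^2 a) = x*y^2 - y*z - x
so trace(b a b a) = trace(a b)*trace(a b) - trace(1) = z^2 - 2
trace(b a^-1 b a) = trace(b a b)*trace(a) - trace(b a b a) = x*y*z - x^2 - z^2 + 2
trace(a^-1 b a^-1 b) = trace(b a^-1 b)*trace(a) - trace(b a^-1 b a) = x^2*y^2 - 2*x*y*z + z^2 - 2
trace(a^-1 b a^-2 b) = trace(a^-1 b a^-1 b)*trace(a) - trace(a^-1 b a^-1 b a) = x^3*y^2 - 2*x^2*y*z - x*y^2 + x*z^2 + y*z - x
trace(b a^-2 b) = trace(a^-1 b^2)*trace(a) - trace(a^-1 b^2 a) = x^2*y^2 - x*y*z - x^2 - y^2 + 2
so trace(b^3) = trace(b)*trace(b^2) - trace(b)   [square of b] = y^3 - 3*y
trace(b^3 a) = trace(b)*trace(a b^2) - trace(a b)   [square of b] = y^2*z - x*y - z
trace(b^2 a^-1 b) = trace(b^3)*trace(a) - trace(b^3 a)   [inverse elimination on a] = x*y^3 - y^2*z - 2*x*y + z
reduce: trace(a b a) = trace(a)*trace(b a) - trace(b)   [square of a] = x*z - y
trace(b a b^2 a) = trace(b)*trace(a b a b) - trace(a b a)   [square of b] = y*z^2 - x*z - y
trace(b^2 a^-1 b a) = trace(b a b^2)*trace(a) - trace(b a b^2 a)   [inverse elimination on a] = x*y^2*z - x^2*y - y*z^2 + y
reduce: trace(a^-1 b^2 a^-1 b) = trace(b^2 a^-1 b)*trace(a) - trace(b^2 a^-1 b a)   [inverse elimination on a] = x^2*y^3 - 2*x*y^2*z - x^2*y + y*z^2 + x*z - y
so trace(a^-1 b a^-2 b^2) = trace(a^-1 b^2 a^-1 b)*trace(a) - trace(a^-1 b^2 a^-1 b a)   [inverse elimination on a] = x^3*y^3 - 2*x^2*y^2*z - x^3*y - x*y^3 + x*y*z^2 + x^2*z + y^2*z + x*y - z
assemble the triple (trace(r) - 2; trace(r a) - x; trace(r b) - y)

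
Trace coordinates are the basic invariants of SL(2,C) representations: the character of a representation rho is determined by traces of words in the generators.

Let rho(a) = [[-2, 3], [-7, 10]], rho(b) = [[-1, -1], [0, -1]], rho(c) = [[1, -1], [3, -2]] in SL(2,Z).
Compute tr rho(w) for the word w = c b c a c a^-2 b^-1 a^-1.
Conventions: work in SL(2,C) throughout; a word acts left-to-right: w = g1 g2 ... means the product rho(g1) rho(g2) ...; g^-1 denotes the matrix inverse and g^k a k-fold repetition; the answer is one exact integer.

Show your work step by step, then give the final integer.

rho(c) = [[1, -1], [3, -2]]
... * rho(b) = [[-1, -1], [0, -1]]  ->  [[-1, 0], [-3, -1]]
... * rho(c) = [[1, -1], [3, -2]]  ->  [[-1, 1], [-6, 5]]
... * rho(a) = [[-2, 3], [-7, 10]]  ->  [[-5, 7], [-23, 32]]
... * rho(c) = [[1, -1], [3, -2]]  ->  [[16, -9], [73, -41]]
... * rho(a^-1) = [[10, -3], [7, -2]]  ->  [[97, -30], [443, -137]]
... * rho(a^-1) = [[10, -3], [7, -2]]  ->  [[760, -231], [3471, -1055]]
... * rho(b^-1) = [[-1, 1], [0, -1]]  ->  [[-760, 991], [-3471, 4526]]
... * rho(a^-1) = [[10, -3], [7, -2]]  ->  [[-663, 298], [-3028, 1361]]
tr = -663 + 1361 = 698

698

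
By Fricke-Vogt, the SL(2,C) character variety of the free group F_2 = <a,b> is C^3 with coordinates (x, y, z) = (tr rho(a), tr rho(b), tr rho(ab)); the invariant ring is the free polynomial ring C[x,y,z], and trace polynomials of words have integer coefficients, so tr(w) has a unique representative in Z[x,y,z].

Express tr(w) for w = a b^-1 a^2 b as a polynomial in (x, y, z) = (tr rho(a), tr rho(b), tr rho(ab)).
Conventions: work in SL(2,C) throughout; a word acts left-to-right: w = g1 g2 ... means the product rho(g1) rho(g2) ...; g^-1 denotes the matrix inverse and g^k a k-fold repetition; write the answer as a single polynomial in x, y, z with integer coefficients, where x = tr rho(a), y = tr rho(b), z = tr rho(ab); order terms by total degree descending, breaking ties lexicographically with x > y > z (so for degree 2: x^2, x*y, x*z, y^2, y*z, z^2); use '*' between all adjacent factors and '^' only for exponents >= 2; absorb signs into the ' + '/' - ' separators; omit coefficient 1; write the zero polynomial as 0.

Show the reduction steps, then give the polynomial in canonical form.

next, trace(a b a) = trace(a) trace(b a) - trace(b) = x*z - y
and trace(a^2 b a) = trace(a) trace(a b a) - trace(a b) = x^2*z - x*y - z
trace(b a b a) = trace(a b) trace(a b) - trace(1)   [split at repeated a] = z^2 - 2
trace(b a b) = trace(b) trace(a b) - trace(a) = y*z - x
trace(a^2 b a b) = trace(a) trace(b a b a) - trace(b a b) = x*z^2 - y*z - x
next, trace(a b^-1 a^2 b) = trace(a^2 b a) trace(b) - trace(a^2 b a b) = x^2*y*z - x*y^2 - x*z^2 + x

x^2*y*z - x*y^2 - x*z^2 + x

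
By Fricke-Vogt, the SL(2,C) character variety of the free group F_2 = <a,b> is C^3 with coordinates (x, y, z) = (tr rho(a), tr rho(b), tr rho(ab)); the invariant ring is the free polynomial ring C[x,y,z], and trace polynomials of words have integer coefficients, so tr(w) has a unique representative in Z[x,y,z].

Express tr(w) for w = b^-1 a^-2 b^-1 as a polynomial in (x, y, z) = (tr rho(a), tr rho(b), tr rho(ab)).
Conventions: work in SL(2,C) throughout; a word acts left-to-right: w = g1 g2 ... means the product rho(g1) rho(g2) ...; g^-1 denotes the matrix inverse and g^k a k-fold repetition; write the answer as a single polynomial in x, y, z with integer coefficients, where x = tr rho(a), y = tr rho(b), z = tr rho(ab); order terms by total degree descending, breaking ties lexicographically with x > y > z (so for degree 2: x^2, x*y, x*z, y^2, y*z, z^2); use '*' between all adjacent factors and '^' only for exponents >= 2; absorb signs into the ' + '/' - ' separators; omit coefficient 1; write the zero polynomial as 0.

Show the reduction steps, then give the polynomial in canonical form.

trace(a^-1) = trace(a) = x
trace(a^-1 b) = trace(b) trace(a) - trace(b a)  (eliminate a^-1) = x*y - z
trace(b^-1 a^-1) = trace(a^-1) trace(b) - trace(a^-1 b)  (eliminate b^-1) = z
trace(a^-2 b^-1) = trace(b^-1 a^-1) trace(a) - trace(b^-1)  (eliminate a^-1) = x*z - y
trace(a^-2) = trace(a^-1) trace(a) - trace(1)  (eliminate a^-1) = x^2 - 2
trace(b^-1 a^-2 b^-1) = trace(a^-2 b^-1) trace(b) - trace(a^-2)  (eliminate b^-1) = x*y*z - x^2 - y^2 + 2

x*y*z - x^2 - y^2 + 2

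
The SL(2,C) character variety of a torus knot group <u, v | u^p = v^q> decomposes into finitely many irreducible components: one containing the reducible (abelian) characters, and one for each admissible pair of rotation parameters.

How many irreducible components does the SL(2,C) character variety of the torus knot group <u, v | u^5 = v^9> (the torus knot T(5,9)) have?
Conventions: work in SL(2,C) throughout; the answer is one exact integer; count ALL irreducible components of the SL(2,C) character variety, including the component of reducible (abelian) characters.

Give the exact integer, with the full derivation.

Gamma = < u, v | u^5 = v^9 > (torus knot T(5,9)); the central element u^5 = v^9 acts as +I or -I in any irreducible SL(2,C) representation.
So on each irreducible component the traces are pinned: tr(u) = 2*cos(pi*alpha/5) with 1 <= alpha <= 4, tr(v) = 2*cos(pi*beta/9) with 1 <= beta <= 8.
Consistency of u^5 = (-1)^alpha I with v^9 = (-1)^beta I forces alpha = beta (mod 2).
count pairs: odd alpha (2 choices) x odd beta (4), plus even alpha (2) x even beta (4): 2*4 + 2*4 = 16.
Total: 16 irreducible-character components + 1 reducible (abelian) component = 17.

17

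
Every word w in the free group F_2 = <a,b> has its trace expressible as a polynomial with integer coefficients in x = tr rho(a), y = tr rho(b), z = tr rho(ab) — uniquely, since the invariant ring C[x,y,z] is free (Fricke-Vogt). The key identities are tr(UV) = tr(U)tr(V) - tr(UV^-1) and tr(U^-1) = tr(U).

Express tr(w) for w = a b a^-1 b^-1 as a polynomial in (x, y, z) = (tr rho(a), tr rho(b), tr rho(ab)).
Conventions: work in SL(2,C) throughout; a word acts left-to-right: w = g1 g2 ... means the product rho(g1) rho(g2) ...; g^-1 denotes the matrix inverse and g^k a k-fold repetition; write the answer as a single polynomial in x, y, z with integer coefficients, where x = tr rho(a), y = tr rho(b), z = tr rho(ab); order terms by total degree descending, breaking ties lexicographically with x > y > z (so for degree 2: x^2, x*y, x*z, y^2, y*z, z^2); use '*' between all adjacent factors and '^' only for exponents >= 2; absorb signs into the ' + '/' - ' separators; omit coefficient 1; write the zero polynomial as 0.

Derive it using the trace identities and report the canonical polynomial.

apply: tr(a b a) = tr(a) * tr(b a) - tr(b) = x*z - y
use: tr(a b a b) = tr(b a) * tr(b a) - tr(1) = z^2 - 2
use: tr(b^-1 a b a) = tr(a b a) * tr(b) - tr(a b a b) = x*y*z - y^2 - z^2 + 2
tr(a b a^-1 b^-1) = tr(b^-1 a b) * tr(a) - tr(b^-1 a b a) = -x*y*z + x^2 + y^2 + z^2 - 2

-x*y*z + x^2 + y^2 + z^2 - 2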